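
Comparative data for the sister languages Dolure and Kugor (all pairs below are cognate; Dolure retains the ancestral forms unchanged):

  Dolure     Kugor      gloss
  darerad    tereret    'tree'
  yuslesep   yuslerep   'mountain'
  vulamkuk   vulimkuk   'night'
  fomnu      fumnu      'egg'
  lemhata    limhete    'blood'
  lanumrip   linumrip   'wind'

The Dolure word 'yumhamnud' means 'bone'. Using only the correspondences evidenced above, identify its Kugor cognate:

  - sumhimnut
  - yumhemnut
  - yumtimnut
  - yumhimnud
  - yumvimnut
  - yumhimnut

vulamkuk ~ vulimkuk — Dolure a corresponds to Kugor i after a consonant, before a nasal.
darerad ~ tereret — Dolure d corresponds to Kugor t word-finally.
Applying these to Dolure 'yumhamnud':
  yumhamnud → yumhimnud   (a→i after a consonant, before a nasal)
  yumhimnud → yumhimnut   (d→t word-finally)
So the Kugor cognate is 'yumhimnut'.

yumhimnut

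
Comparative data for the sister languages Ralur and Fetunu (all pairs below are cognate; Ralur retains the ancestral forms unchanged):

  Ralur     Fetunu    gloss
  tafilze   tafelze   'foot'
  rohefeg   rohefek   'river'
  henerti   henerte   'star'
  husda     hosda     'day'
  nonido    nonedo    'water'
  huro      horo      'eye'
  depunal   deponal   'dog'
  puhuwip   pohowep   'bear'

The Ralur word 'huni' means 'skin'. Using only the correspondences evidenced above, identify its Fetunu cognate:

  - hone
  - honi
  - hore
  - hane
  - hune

depunal ~ deponal — Ralur u corresponds to Fetunu o after a consonant, before a nasal.
henerti ~ henerte — Ralur i corresponds to Fetunu e word-finally.
Applying these to Ralur 'huni':
  huni → honi   (u→o after a consonant, before a nasal)
  honi → hone   (i→e word-finally)
So the Fetunu cognate is 'hone'.

hone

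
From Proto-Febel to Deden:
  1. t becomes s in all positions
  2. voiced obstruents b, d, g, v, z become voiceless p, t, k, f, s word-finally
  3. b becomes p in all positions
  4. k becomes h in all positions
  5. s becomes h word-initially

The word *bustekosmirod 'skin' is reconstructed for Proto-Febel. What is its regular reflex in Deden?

pussehosmirot

Deden: start from *bustekosmirod.
  rule 1 (unconditioned shift): bustekosmirod → bussekosmirod
  rule 2 (final devoicing): bussekosmirod → bussekosmirot
  rule 3 (unconditioned shift): bussekosmirot → pussekosmirot
  rule 4 (unconditioned shift): pussekosmirot → pussehosmirot
  rule 5: no change — pussehosmirot
  ⇒ Deden pussehosmirot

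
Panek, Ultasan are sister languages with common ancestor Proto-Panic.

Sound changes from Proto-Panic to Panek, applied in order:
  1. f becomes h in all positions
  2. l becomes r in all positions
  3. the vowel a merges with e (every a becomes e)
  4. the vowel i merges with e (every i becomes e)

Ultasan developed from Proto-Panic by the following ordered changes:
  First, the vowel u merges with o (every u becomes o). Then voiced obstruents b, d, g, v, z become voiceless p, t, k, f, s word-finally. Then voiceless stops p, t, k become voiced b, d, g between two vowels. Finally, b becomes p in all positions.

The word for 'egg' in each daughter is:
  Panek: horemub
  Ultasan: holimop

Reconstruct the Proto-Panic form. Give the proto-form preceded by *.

Position 7: Panek has b, Ultasan has p. Panek preserves b here (none of its changes turn any other segment into b), so the proto-segment is *b.
Position 3: Panek has r, Ultasan has l. Ultasan preserves l here (none of its changes turn any other segment into l), so the proto-segment is *l.
Position 6: Panek has u, Ultasan has o. Panek preserves u here (none of its changes turn any other segment into u), so the proto-segment is *u.
This points to *holimub. Verify forward in each daughter:
Panek: start from *holimub.
  rule 1: no change — holimub
  rule 2 (unconditioned shift): holimub → horimub
  rule 3: no change — horimub
  rule 4 (vowel merger): horimub → horemub
  ⇒ Panek horemub
Ultasan: *holimub > holimob > holimop  (by vowel merger, final devoicing)
Only *holimub yields all of Panek horemub, Ultasan holimop.

*holimub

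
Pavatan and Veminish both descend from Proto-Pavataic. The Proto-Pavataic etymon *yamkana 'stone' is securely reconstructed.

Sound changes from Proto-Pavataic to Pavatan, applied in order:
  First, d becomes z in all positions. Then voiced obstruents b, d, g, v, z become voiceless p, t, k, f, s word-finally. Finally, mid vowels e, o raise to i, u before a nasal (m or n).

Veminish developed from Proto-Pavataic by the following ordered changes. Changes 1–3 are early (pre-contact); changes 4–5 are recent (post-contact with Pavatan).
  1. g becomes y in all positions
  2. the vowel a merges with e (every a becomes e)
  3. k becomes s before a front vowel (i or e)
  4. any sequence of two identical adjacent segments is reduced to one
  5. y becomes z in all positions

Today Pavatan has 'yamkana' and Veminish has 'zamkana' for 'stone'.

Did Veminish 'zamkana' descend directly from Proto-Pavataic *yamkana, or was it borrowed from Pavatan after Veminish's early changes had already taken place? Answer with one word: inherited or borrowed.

borrowed

If inherited, *yamkana would pass through all of Veminish's changes:
Veminish: start from *yamkana.
  rule 1: no change — yamkana
  rule 2 (vowel merger): yamkana → yemkene
  rule 3 (palatalisation): yemkene → yemsene
  rule 4: no change — yemsene
  rule 5 (unconditioned shift): yemsene → zemsene
  ⇒ Veminish zemsene
If borrowed from Pavatan 'yamkana' after the early changes, it would undergo only the recent ones:
  rule 4 (degemination): no change (yamkana)
  rule 5 (unconditioned shift): yamkana → zamkana
  ⇒ as a loan: zamkana
Veminish 'zamkana' matches the loan outcome 'zamkana', not the inherited 'zemsene' — it skipped the early Veminish changes, so it was borrowed from Pavatan.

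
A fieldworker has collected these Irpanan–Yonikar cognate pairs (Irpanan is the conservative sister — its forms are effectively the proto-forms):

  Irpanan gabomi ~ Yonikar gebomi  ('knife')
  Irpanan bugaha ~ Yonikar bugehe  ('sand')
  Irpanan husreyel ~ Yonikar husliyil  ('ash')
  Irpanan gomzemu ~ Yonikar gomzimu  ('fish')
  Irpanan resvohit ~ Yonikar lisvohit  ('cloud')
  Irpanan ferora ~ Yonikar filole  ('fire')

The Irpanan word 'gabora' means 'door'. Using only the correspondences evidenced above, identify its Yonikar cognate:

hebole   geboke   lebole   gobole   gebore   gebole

gabomi ~ gebomi — Irpanan a corresponds to Yonikar e after a consonant, before a labial obstruent.
ferora ~ filole — Irpanan r corresponds to Yonikar l between vowels (before a back vowel).
bugaha ~ bugehe, ferora ~ filole — Irpanan a corresponds to Yonikar e word-finally.
Applying these to Irpanan 'gabora':
  gabora → gebora   (a→e after a consonant, before a labial obstruent)
  gebora → gebola   (r→l between vowels (before a back vowel))
  gebola → gebole   (a→e word-finally)
So the Yonikar cognate is 'gebole'.

gebole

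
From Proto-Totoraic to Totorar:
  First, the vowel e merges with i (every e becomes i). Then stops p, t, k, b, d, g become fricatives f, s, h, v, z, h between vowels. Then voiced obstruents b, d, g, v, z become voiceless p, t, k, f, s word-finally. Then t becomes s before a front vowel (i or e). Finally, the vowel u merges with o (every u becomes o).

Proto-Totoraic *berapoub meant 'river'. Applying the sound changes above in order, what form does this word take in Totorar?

birafoop

Totorar: *berapoub > birapoub > birafoub > birafoup > birafoop  (by vowel merger, intervocalic lenition, final devoicing, vowel merger)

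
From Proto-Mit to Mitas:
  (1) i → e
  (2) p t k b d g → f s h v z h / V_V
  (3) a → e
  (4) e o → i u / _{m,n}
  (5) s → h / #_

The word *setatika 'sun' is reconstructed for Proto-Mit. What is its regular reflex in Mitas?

Mitas: *setatika
  setatika → setateka   [vowel merger]
  setateka → sesaseha   [intervocalic lenition]
  sesaseha → sesesehe   [vowel merger]
  sesesehe (rule 4 does not apply)
  sesesehe → hesesehe   [debuccalisation]
  giving Mitas hesesehe.

hesesehe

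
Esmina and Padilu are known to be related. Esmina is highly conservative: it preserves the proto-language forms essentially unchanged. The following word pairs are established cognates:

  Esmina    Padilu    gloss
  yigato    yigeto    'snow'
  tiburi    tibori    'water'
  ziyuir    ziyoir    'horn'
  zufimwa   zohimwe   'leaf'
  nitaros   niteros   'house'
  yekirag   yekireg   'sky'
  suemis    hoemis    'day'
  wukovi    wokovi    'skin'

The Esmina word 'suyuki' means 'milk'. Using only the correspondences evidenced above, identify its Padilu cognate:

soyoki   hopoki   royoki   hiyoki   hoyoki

suemis ~ hoemis — Esmina s corresponds to Padilu h word-initially before a back vowel.
wukovi ~ wokovi — Esmina u corresponds to Padilu o after a consonant, before a consonant other than r, m, n, p, b, f, v.
Applying these to Esmina 'suyuki':
  suyuki → huyuki   (s→h word-initially before a back vowel)
  huyuki → hoyuki   (u→o after a consonant, before a consonant other than r, m, n, p, b, f, v)
  hoyuki → hoyoki   (u→o after a consonant, before a consonant other than r, m, n, p, b, f, v)
So the Padilu cognate is 'hoyoki'.

hoyoki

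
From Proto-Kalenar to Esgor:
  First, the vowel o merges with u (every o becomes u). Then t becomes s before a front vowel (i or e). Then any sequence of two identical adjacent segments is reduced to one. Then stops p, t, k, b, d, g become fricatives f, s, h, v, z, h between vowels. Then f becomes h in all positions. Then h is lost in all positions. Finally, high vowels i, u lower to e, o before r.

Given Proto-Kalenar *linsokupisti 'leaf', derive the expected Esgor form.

Esgor: *linsokupisti > linsukupisti > linsukupissi > linsukupisi > linsuhufisi > linsuhuhisi > linsuuisi  (by vowel merger, palatalisation, degemination, intervocalic lenition, unconditioned shift, h-loss)

linsuuisi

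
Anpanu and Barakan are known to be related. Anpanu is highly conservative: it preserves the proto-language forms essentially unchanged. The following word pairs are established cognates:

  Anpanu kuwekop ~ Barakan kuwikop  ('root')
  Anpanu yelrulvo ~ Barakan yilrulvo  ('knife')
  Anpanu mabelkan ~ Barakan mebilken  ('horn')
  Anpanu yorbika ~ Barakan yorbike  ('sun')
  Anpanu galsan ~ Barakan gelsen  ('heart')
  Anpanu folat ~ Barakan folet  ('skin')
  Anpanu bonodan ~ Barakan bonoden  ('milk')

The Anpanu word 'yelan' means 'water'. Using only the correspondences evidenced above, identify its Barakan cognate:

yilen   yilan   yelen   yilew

kuwekop ~ kuwikop, yelrulvo ~ yilrulvo — Anpanu e corresponds to Barakan i after a consonant, before a consonant other than r, m, n, p, b, f, v.
mabelkan ~ mebilken, galsan ~ gelsen — Anpanu a corresponds to Barakan e after a consonant, before a nasal.
Applying these to Anpanu 'yelan':
  yelan → yilan   (e→i after a consonant, before a consonant other than r, m, n, p, b, f, v)
  yilan → yilen   (a→e after a consonant, before a nasal)
So the Barakan cognate is 'yilen'.

yilen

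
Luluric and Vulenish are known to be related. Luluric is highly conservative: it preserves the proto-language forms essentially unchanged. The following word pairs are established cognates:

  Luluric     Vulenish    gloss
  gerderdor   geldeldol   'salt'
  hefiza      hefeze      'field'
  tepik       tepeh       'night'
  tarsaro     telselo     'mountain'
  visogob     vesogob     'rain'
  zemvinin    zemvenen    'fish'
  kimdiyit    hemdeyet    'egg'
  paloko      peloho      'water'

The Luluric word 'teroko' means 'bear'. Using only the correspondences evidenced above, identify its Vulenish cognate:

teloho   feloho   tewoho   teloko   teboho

tarsaro ~ telselo — Luluric r corresponds to Vulenish l between vowels (before a back vowel).
paloko ~ peloho — Luluric k corresponds to Vulenish h between vowels (before a back vowel).
Applying these to Luluric 'teroko':
  teroko → teloko   (r→l between vowels (before a back vowel))
  teloko → teloho   (k→h between vowels (before a back vowel))
So the Vulenish cognate is 'teloho'.

teloho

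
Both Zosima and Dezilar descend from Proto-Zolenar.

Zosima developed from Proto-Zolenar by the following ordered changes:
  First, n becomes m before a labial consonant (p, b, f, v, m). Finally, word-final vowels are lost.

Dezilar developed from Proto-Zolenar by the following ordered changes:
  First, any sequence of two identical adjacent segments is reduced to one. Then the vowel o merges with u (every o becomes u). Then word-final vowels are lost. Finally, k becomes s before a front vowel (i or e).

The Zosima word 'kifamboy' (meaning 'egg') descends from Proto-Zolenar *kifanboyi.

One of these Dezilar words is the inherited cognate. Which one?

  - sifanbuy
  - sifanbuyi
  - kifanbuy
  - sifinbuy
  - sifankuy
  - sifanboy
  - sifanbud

Dezilar: *kifanboyi
  kifanboyi (rule 1 does not apply)
  kifanboyi → kifanbuyi   [vowel merger]
  kifanbuyi → kifanbuy   [apocope]
  kifanbuy → sifanbuy   [palatalisation]
  giving Dezilar sifanbuy.
Among the options, 'sifanbuy' alone shows every Dezilar change applied in order.

sifanbuy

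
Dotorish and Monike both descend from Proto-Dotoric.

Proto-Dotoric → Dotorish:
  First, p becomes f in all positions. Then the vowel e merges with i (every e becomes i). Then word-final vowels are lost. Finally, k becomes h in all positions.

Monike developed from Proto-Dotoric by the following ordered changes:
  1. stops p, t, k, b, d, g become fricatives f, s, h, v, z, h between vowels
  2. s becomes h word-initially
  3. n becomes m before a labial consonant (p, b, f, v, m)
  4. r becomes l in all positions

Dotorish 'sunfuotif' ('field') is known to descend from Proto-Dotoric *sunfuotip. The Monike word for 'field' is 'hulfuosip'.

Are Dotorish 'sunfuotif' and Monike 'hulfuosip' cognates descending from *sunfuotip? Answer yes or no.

no

Derive the expected Monike reflex of *sunfuotip:
Monike: *sunfuotip > sunfuosip > hunfuosip > humfuosip  (by intervocalic lenition, debuccalisation, nasal place assimilation)
The regular Monike reflex would be 'humfuosip', but the attested form is 'hulfuosip'. The correspondence is irregular, so they are not cognates (the Monike form has a different source).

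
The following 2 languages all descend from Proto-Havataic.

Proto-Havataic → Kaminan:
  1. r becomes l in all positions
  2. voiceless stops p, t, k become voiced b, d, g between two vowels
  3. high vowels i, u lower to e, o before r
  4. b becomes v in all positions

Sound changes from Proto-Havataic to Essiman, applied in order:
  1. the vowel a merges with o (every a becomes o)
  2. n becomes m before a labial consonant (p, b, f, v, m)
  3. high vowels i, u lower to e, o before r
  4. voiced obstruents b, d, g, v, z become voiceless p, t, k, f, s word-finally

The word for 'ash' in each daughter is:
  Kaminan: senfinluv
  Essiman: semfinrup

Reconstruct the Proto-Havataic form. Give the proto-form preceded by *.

*senfinrub

Position 7: Kaminan has l, Essiman has r. Essiman preserves r here (none of its changes turn any other segment into r), so the proto-segment is *r.
Position 9: Kaminan has v, Essiman has p. Taking the neighbouring segments as reconstructed: Kaminan v could go back to *b or *v; Essiman p could go back to *p or *b — the one source consistent with every daughter is *b.
Position 3: Kaminan has n, Essiman has m. Kaminan preserves n here (none of its changes turn any other segment into n), so the proto-segment is *n.
This points to *senfinrub. Verify forward in each daughter:
Kaminan: start from *senfinrub.
  rule 1 (unconditioned shift): senfinrub → senfinlub
  rule 2: no change — senfinlub
  rule 3: no change — senfinlub
  rule 4 (unconditioned shift): senfinlub → senfinluv
  ⇒ Kaminan senfinluv
Essiman: *senfinrub
  senfinrub (rule 1 does not apply)
  senfinrub → semfinrub   [nasal place assimilation]
  semfinrub (rule 3 does not apply)
  semfinrub → semfinrup   [final devoicing]
  giving Essiman semfinrup.
*senfinrub is the unique common source.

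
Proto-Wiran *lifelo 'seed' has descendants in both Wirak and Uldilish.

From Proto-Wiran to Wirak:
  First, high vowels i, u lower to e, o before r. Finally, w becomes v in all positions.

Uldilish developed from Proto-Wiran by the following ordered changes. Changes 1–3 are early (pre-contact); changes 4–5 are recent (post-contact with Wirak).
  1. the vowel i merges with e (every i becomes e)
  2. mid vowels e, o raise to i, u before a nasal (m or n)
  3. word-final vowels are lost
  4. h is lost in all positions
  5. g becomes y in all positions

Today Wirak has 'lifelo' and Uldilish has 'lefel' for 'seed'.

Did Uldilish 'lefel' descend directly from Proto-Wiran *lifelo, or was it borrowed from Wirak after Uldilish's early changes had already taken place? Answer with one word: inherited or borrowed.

inherited

If inherited, *lifelo would pass through all of Uldilish's changes:
Uldilish: *lifelo
  lifelo → lefelo   [vowel merger]
  lefelo (rule 2 does not apply)
  lefelo → lefel   [apocope]
  lefel (rule 4 does not apply)
  lefel (rule 5 does not apply)
  giving Uldilish lefel.
If borrowed from Wirak 'lifelo' after the early changes, it would undergo only the recent ones:
  rule 4 (h-loss): no change (lifelo)
  rule 5 (unconditioned shift): no change (lifelo)
  ⇒ as a loan: lifelo
Uldilish 'lefel' matches the inherited outcome exactly, so it is an inherited cognate, not a loan.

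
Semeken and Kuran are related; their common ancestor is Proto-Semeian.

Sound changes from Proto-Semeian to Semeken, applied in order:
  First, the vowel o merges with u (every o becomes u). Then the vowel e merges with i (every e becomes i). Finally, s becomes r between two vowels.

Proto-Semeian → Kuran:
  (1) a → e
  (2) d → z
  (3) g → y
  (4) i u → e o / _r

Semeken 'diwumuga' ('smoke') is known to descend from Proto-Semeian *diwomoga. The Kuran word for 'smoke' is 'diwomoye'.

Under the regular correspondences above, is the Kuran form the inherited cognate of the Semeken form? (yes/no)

no

Derive the expected Kuran reflex of *diwomoga:
Kuran: start from *diwomoga.
  rule 1 (vowel merger): diwomoga → diwomoge
  rule 2 (unconditioned shift): diwomoge → ziwomoge
  rule 3 (unconditioned shift): ziwomoge → ziwomoye
  rule 4: no change — ziwomoye
  ⇒ Kuran ziwomoye
The regular Kuran reflex would be 'ziwomoye', but the attested form is 'diwomoye'. The correspondence is irregular, so they are not cognates (the Kuran form has a different source).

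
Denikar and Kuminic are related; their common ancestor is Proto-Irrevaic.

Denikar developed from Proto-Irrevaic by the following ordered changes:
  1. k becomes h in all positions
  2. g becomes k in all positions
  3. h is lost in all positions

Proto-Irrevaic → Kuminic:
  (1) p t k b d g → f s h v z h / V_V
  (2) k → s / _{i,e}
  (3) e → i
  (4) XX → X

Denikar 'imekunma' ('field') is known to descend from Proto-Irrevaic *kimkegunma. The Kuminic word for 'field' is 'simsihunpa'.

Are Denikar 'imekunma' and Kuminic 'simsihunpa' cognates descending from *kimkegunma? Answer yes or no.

Derive the expected Kuminic reflex of *kimkegunma:
Kuminic: *kimkegunma > kimkehunma > simsehunma > simsihunma  (by intervocalic lenition, palatalisation, vowel merger)
The regular Kuminic reflex would be 'simsihunma', but the attested form is 'simsihunpa'. The correspondence is irregular, so they are not cognates (the Kuminic form has a different source).

no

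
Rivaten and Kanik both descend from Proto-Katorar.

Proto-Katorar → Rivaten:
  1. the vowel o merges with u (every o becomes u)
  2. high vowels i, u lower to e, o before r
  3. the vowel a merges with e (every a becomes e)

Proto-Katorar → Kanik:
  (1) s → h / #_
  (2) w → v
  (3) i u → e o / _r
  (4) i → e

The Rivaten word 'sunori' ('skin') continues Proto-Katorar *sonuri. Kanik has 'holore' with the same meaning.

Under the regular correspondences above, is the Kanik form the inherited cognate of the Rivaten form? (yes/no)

Derive the expected Kanik reflex of *sonuri:
Kanik: start from *sonuri.
  rule 1 (debuccalisation): sonuri → honuri
  rule 2: no change — honuri
  rule 3 (pre-rhotic lowering): honuri → honori
  rule 4 (vowel merger): honori → honore
  ⇒ Kanik honore
The regular Kanik reflex would be 'honore', but the attested form is 'holore'. The correspondence is irregular, so they are not cognates (the Kanik form has a different source).

no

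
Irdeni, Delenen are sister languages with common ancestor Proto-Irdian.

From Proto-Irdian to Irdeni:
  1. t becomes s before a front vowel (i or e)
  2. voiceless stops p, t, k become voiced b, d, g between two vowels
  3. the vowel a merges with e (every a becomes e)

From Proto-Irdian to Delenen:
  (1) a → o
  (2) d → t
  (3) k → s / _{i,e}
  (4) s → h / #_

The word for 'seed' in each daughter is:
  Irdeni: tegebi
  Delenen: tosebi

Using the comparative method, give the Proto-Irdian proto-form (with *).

*takebi

Position 3: Irdeni has g, Delenen has s. Taking the neighbouring segments as reconstructed: Irdeni g could go back to *k or *g; Delenen s could go back to *k or *s — the one source consistent with every daughter is *k.
Position 2: Irdeni has e, Delenen has o. Taking the neighbouring segments as reconstructed: Irdeni e can only go back to *a; Delenen o could go back to *a or *o — the one source consistent with every daughter is *a.
Continuing position by position gives *takebi; check it forward:
Irdeni: *takebi > tagebi > tegebi  (by intervocalic voicing, vowel merger)
Delenen: start from *takebi.
  rule 1 (vowel merger): takebi → tokebi
  rule 2: no change — tokebi
  rule 3 (palatalisation): tokebi → tosebi
  rule 4: no change — tosebi
  ⇒ Delenen tosebi
*takebi is the unique common source.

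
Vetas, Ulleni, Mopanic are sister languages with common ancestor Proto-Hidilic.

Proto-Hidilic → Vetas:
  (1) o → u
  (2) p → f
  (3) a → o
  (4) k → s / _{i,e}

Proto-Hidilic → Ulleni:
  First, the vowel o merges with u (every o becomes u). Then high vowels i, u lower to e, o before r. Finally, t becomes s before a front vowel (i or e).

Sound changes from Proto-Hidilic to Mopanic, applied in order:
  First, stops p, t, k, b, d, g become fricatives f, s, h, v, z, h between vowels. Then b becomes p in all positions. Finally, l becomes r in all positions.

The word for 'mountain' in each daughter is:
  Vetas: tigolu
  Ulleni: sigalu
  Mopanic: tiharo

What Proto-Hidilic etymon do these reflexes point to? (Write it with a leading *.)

*tigalo

Position 1: Vetas has t, Ulleni has s, Mopanic has t. Vetas preserves t here (none of its changes turn any other segment into t), so the proto-segment is *t.
Position 3: Vetas has g, Ulleni has g, Mopanic has h. Vetas preserves g here (none of its changes turn any other segment into g), so the proto-segment is *g.
Position 5: Vetas has l, Ulleni has l, Mopanic has r. Vetas preserves l here (none of its changes turn any other segment into l), so the proto-segment is *l.
This points to *tigalo. Verify forward in each daughter:
Vetas: start from *tigalo.
  rule 1 (vowel merger): tigalo → tigalu
  rule 2: no change — tigalu
  rule 3 (vowel merger): tigalu → tigolu
  rule 4: no change — tigolu
  ⇒ Vetas tigolu
Ulleni: *tigalo
  tigalo → tigalu   [vowel merger]
  tigalu (rule 2 does not apply)
  tigalu → sigalu   [palatalisation]
  giving Ulleni sigalu.
Mopanic: *tigalo > tihalo > tiharo  (by intervocalic lenition, unconditioned shift)
Only *tigalo yields all of Vetas tigolu, Ulleni sigalu, Mopanic tiharo.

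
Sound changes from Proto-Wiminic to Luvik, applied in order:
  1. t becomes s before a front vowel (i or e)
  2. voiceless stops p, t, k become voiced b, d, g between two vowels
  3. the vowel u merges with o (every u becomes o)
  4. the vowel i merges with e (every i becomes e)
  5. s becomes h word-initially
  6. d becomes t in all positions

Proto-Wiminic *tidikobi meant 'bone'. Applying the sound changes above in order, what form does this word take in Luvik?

Luvik: *tidikobi > sidikobi > sidigobi > sedegobe > hedegobe > hetegobe  (by palatalisation, intervocalic voicing, vowel merger, debuccalisation, unconditioned shift)

hetegobe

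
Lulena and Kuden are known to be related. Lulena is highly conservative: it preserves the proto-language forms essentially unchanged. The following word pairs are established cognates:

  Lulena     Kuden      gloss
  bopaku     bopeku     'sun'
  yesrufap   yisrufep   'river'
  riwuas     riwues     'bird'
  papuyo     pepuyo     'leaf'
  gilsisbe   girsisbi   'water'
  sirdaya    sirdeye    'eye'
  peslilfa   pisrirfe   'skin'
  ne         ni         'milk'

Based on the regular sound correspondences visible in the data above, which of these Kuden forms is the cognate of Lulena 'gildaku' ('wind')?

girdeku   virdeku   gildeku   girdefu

girdeku

gilsisbe ~ girsisbi — Lulena l corresponds to Kuden r after a vowel, before a consonant other than r, m, n, p, b, f, v.
bopaku ~ bopeku, sirdaya ~ sirdeye — Lulena a corresponds to Kuden e after a consonant, before a consonant other than r, m, n, p, b, f, v.
Applying these to Lulena 'gildaku':
  gildaku → girdaku   (l→r after a vowel, before a consonant other than r, m, n, p, b, f, v)
  girdaku → girdeku   (a→e after a consonant, before a consonant other than r, m, n, p, b, f, v)
So the Kuden cognate is 'girdeku'.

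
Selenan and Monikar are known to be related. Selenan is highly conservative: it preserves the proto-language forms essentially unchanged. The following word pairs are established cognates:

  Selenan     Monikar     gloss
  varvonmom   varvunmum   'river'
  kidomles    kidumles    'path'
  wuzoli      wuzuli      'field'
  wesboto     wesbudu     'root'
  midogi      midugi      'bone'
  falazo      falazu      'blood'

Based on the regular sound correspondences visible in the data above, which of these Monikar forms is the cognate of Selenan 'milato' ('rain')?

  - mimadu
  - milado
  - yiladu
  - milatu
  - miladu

miladu

wesboto ~ wesbudu — Selenan t corresponds to Monikar d between vowels (before a back vowel).
wesboto ~ wesbudu, falazo ~ falazu — Selenan o corresponds to Monikar u word-finally.
Applying these to Selenan 'milato':
  milato → milado   (t→d between vowels (before a back vowel))
  milado → miladu   (o→u word-finally)
So the Monikar cognate is 'miladu'.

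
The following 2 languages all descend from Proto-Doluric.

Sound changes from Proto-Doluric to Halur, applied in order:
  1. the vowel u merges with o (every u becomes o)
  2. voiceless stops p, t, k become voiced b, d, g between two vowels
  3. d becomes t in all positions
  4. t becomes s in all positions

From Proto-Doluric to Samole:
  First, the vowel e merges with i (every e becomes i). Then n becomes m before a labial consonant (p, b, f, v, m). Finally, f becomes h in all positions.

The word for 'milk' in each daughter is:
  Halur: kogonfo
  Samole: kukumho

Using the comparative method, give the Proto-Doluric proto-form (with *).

Position 6: Halur has f, Samole has h. Halur preserves f here (none of its changes turn any other segment into f), so the proto-segment is *f.
Position 5: Halur has n, Samole has m. Halur preserves n here (none of its changes turn any other segment into n), so the proto-segment is *n.
Continuing position by position gives *kukunfo; check it forward:
Halur: start from *kukunfo.
  rule 1 (vowel merger): kukunfo → kokonfo
  rule 2 (intervocalic voicing): kokonfo → kogonfo
  rule 3: no change — kogonfo
  rule 4: no change — kogonfo
  ⇒ Halur kogonfo
Samole: *kukunfo
  kukunfo (rule 1 does not apply)
  kukunfo → kukumfo   [nasal place assimilation]
  kukumfo → kukumho   [unconditioned shift]
  giving Samole kukumho.
*kukunfo is the unique common source.

*kukunfo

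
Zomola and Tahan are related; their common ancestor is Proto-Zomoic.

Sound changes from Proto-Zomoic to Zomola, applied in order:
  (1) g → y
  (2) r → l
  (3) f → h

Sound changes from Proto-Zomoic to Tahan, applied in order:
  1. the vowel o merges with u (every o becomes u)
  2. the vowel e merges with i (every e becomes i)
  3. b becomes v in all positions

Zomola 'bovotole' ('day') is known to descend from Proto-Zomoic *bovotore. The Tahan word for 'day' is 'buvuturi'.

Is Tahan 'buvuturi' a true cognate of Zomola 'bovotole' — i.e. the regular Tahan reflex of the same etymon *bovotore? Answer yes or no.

no

Derive the expected Tahan reflex of *bovotore:
Tahan: start from *bovotore.
  rule 1 (vowel merger): bovotore → buvuture
  rule 2 (vowel merger): buvuture → buvuturi
  rule 3 (unconditioned shift): buvuturi → vuvuturi
  ⇒ Tahan vuvuturi
The regular Tahan reflex would be 'vuvuturi', but the attested form is 'buvuturi'. The correspondence is irregular, so they are not cognates (the Tahan form has a different source).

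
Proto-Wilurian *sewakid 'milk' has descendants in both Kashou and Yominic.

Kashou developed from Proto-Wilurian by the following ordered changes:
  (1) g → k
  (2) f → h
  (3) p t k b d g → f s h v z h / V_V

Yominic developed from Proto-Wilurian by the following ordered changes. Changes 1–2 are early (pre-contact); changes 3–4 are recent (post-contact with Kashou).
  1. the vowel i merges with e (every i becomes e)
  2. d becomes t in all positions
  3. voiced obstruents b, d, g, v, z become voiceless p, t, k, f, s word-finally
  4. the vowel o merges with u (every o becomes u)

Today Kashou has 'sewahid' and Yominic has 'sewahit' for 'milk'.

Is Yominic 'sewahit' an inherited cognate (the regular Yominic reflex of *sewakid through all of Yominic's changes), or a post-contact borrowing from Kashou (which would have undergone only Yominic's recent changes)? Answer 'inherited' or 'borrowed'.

If inherited, *sewakid would pass through all of Yominic's changes:
Yominic: *sewakid > sewaked > sewaket  (by vowel merger, unconditioned shift)
If borrowed from Kashou 'sewahid' after the early changes, it would undergo only the recent ones:
  rule 3 (final devoicing): sewahid → sewahit
  rule 4 (vowel merger): no change (sewahit)
  ⇒ as a loan: sewahit
Yominic 'sewahit' matches the loan outcome 'sewahit', not the inherited 'sewaket' — it skipped the early Yominic changes, so it was borrowed from Kashou.

borrowed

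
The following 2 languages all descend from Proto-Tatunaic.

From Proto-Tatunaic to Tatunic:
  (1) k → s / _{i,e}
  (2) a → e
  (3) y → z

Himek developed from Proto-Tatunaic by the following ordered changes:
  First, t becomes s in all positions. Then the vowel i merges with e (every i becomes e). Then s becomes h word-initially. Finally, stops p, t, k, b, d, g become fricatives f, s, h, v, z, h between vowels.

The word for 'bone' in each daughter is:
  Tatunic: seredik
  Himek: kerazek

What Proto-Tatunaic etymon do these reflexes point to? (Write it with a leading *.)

*keradik

Position 5: Tatunic has d, Himek has z. Tatunic preserves d here (none of its changes turn any other segment into d), so the proto-segment is *d.
Position 1: Tatunic has s, Himek has k. Himek preserves k here (none of its changes turn any other segment into k), so the proto-segment is *k.
Position 6: Tatunic has i, Himek has e. Tatunic preserves i here (none of its changes turn any other segment into i), so the proto-segment is *i.
This points to *keradik. Verify forward in each daughter:
Tatunic: *keradik > seradik > seredik  (by palatalisation, vowel merger)
Himek: *keradik > keradek > kerazek  (by vowel merger, intervocalic lenition)
Only *keradik yields all of Tatunic seredik, Himek kerazek.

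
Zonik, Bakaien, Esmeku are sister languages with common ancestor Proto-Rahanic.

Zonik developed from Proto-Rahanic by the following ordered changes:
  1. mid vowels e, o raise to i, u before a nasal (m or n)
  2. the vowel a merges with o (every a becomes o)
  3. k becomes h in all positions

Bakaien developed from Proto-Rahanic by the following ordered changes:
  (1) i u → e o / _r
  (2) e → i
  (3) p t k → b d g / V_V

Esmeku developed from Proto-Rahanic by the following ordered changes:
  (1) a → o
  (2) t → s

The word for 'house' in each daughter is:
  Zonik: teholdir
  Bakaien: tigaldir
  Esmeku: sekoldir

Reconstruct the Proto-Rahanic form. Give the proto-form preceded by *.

*tekaldir

Position 2: Zonik has e, Bakaien has i, Esmeku has e. Zonik preserves e here (none of its changes turn any other segment into e), so the proto-segment is *e.
Position 1: Zonik has t, Bakaien has t, Esmeku has s. Zonik preserves t here (none of its changes turn any other segment into t), so the proto-segment is *t.
This points to *tekaldir. Verify forward in each daughter:
Zonik: *tekaldir > tekoldir > teholdir  (by vowel merger, unconditioned shift)
Bakaien: start from *tekaldir.
  rule 1 (pre-rhotic lowering): tekaldir → tekalder
  rule 2 (vowel merger): tekalder → tikaldir
  rule 3 (intervocalic voicing): tikaldir → tigaldir
  ⇒ Bakaien tigaldir
Esmeku: start from *tekaldir.
  rule 1 (vowel merger): tekaldir → tekoldir
  rule 2 (unconditioned shift): tekoldir → sekoldir
  ⇒ Esmeku sekoldir
No other proto-form is consistent with every reflex, so the reconstruction is *tekaldir.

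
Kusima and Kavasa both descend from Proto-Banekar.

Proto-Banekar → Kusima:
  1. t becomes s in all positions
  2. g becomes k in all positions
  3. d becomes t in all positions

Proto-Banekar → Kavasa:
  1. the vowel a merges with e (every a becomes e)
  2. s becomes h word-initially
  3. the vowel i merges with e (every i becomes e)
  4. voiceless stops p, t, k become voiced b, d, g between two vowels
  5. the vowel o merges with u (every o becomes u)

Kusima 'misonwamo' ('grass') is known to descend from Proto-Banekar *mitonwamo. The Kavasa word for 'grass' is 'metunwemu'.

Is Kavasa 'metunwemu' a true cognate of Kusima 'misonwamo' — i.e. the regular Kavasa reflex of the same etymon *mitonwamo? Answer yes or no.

Derive the expected Kavasa reflex of *mitonwamo:
Kavasa: start from *mitonwamo.
  rule 1 (vowel merger): mitonwamo → mitonwemo
  rule 2: no change — mitonwemo
  rule 3 (vowel merger): mitonwemo → metonwemo
  rule 4 (intervocalic voicing): metonwemo → medonwemo
  rule 5 (vowel merger): medonwemo → medunwemu
  ⇒ Kavasa medunwemu
The regular Kavasa reflex would be 'medunwemu', but the attested form is 'metunwemu'. The correspondence is irregular, so they are not cognates (the Kavasa form has a different source).

no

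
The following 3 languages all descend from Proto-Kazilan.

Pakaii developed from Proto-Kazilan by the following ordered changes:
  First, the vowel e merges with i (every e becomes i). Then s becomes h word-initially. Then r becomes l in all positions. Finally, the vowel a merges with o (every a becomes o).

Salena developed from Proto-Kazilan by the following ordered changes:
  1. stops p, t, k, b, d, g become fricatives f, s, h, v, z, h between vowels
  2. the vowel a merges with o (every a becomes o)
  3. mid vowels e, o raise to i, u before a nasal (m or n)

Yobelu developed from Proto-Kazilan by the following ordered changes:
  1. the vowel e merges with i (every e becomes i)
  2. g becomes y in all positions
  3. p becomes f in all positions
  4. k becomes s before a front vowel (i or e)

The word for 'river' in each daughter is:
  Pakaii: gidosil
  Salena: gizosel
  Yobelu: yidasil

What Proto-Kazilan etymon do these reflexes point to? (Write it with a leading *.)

*gidasel

Position 3: Pakaii has d, Salena has z, Yobelu has d. Pakaii preserves d here (none of its changes turn any other segment into d), so the proto-segment is *d.
Position 1: Pakaii has g, Salena has g, Yobelu has y. Pakaii preserves g here (none of its changes turn any other segment into g), so the proto-segment is *g.
Position 4: Pakaii has o, Salena has o, Yobelu has a. Yobelu preserves a here (none of its changes turn any other segment into a), so the proto-segment is *a.
Continuing position by position gives *gidasel; check it forward:
Pakaii: *gidasel > gidasil > gidosil  (by vowel merger, vowel merger)
Salena: *gidasel > gizasel > gizosel  (by intervocalic lenition, vowel merger)
Yobelu: *gidasel
  gidasel → gidasil   [vowel merger]
  gidasil → yidasil   [unconditioned shift]
  yidasil (rule 3 does not apply)
  yidasil (rule 4 does not apply)
  giving Yobelu yidasil.
No other proto-form is consistent with every reflex, so the reconstruction is *gidasel.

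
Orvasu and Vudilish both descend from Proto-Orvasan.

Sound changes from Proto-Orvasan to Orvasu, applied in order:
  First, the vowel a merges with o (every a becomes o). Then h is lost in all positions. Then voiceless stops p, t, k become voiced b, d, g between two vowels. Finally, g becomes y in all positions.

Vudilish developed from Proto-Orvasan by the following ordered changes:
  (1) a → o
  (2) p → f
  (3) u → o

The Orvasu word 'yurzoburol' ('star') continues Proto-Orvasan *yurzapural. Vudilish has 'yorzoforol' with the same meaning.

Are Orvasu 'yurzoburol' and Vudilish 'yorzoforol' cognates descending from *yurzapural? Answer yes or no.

Derive the expected Vudilish reflex of *yurzapural:
Vudilish: *yurzapural > yurzopurol > yurzofurol > yorzoforol  (by vowel merger, unconditioned shift, vowel merger)
Vudilish 'yorzoforol' matches the regular reflex exactly, so the pair is cognate.

yes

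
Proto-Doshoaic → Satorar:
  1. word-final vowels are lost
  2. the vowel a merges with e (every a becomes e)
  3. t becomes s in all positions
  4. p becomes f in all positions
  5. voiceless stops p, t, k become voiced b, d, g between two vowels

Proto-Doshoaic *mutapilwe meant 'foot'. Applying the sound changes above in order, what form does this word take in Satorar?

Satorar: *mutapilwe > mutapilw > mutepilw > musepilw > musefilw  (by apocope, vowel merger, unconditioned shift, unconditioned shift)

musefilw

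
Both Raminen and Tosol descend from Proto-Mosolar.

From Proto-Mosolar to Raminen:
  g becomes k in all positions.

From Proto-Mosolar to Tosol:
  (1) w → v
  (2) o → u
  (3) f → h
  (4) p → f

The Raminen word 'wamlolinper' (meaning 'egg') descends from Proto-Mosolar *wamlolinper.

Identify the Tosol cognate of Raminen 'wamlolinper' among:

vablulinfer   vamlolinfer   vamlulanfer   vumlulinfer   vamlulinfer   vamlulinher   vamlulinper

vamlulinfer

Tosol: *wamlolinper > vamlolinper > vamlulinper > vamlulinfer  (by unconditioned shift, vowel merger, unconditioned shift)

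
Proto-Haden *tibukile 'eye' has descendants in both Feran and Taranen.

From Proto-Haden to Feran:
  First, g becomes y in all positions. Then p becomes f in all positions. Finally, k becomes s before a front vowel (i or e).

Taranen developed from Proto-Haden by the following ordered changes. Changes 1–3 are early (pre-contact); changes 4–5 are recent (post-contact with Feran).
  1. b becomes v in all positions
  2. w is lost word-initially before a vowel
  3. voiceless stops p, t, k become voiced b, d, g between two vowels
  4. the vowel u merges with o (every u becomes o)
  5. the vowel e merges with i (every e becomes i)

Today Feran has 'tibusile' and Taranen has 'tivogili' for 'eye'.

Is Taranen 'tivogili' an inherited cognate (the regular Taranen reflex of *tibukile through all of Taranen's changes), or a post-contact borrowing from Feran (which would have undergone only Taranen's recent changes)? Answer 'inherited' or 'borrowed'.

inherited

If inherited, *tibukile would pass through all of Taranen's changes:
Taranen: *tibukile
  tibukile → tivukile   [unconditioned shift]
  tivukile (rule 2 does not apply)
  tivukile → tivugile   [intervocalic voicing]
  tivugile → tivogile   [vowel merger]
  tivogile → tivogili   [vowel merger]
  giving Taranen tivogili.
If borrowed from Feran 'tibusile' after the early changes, it would undergo only the recent ones:
  rule 4 (vowel merger): tibusile → tibosile
  rule 5 (vowel merger): tibosile → tibosili
  ⇒ as a loan: tibosili
Taranen 'tivogili' matches the inherited outcome exactly, so it is an inherited cognate, not a loan.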